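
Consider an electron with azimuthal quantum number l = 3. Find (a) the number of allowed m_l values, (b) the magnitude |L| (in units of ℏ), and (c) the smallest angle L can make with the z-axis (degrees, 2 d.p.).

7 values; |L| = 2√3 ℏ ≈ 3.464ℏ; θ_min ≈ 30.00°

There are 2l+1 = 7 values of m_l.
|L| = ℏ√(3·4) = 2√3 ℏ ≈ 3.464ℏ.
cos θ_min = 3/√12, so θ_min ≈ 30.00°.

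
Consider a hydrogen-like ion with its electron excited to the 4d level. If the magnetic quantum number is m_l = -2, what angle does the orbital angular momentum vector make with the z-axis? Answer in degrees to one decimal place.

θ ≈ 144.7°

The 4d level has l = 2.
|L| = ℏ√(l(l+1)) = √6 ℏ.
L_z = m_l ℏ = −2ℏ.
cos θ = L_z/|L| = -2/√6, so θ ≈ 144.7°.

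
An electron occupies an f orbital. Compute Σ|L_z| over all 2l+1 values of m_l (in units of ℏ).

An f state has l = 3.
The allowed m_l values are -3, -2, -1, 0, 1, 2, 3.
Σ|m_l| = 2·3(3+1)/2 = 12.

Σ|L_z| = 12 ℏ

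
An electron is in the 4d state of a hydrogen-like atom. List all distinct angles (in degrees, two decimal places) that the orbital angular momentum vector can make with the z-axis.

4d means n = 4, l = 2.
|L| = ℏ√(l(l+1)) = √6 ℏ.
cos θ = m_l/√6 for each m_l ∈ {-2, -1, 0, 1, 2}.

θ ∈ {35.26°, 65.91°, 90.00°, 114.09°, 144.74°}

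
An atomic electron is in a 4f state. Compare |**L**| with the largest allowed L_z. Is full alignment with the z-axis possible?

No: L_z,max = 3ℏ < |L| = 2√3 ℏ ≈ 3.464ℏ

4f means n = 4, l = 3.
|L| = 2√3 ℏ ≈ 3.4641ℏ, while L_z,max = lℏ = 3ℏ.
Since |L| > L_z,max, the vector can never point exactly along z; the closest it comes is θ_min = arccos(3/√12) ≈ 30.0°.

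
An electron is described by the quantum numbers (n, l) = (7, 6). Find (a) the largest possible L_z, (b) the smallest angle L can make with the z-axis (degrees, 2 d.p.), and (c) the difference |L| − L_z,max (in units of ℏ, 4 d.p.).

L_z,max = lℏ = 6ℏ.
cos θ_min = 6/√42, so θ_min ≈ 22.21°.
|L| − L_z,max = (√42 − 6)ℏ ≈ 0.4807ℏ.

L_z,max = 6ℏ; θ_min ≈ 22.21°; |L|−L_z,max ≈ 0.4807ℏ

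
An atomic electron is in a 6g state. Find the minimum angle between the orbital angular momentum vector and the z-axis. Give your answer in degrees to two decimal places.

6g means n = 6, l = 4.
|L|² = l(l+1)ℏ² = 20ℏ², so |L| = 2√5 ℏ.
The smallest angle corresponds to the largest L_z, i.e. m_l = l = 4, giving L_z = 4ℏ.
cos θ_min = 4/√20, so θ_min ≈ 26.57°.

θ_min ≈ 26.57°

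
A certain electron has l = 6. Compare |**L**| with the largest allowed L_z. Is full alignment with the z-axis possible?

No: L_z,max = 6ℏ < |L| = √42 ℏ ≈ 6.481ℏ

|L| = √42 ℏ ≈ 6.4807ℏ, while L_z,max = lℏ = 6ℏ.
Since |L| > L_z,max, the vector can never point exactly along z; the closest it comes is θ_min = arccos(6/√42) ≈ 22.2°.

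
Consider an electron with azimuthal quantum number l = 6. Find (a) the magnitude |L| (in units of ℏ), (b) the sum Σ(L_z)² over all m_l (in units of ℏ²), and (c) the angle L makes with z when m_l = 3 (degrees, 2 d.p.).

|L| = ℏ√(6·7) = √42 ℏ ≈ 6.481ℏ.
Σ m_l² = 182, so Σ(L_z)² = 182 ℏ².
For m_l = 3: cos θ = 3/√42, θ ≈ 62.42°.

|L| = √42 ℏ ≈ 6.481ℏ; Σ(L_z)² = 182 ℏ²; θ(m_l=3) ≈ 62.42°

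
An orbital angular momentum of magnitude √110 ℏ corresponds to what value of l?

l = 10

Since |L|² = l(l+1)ℏ², l(l+1) = 110.
The positive root is l = 10.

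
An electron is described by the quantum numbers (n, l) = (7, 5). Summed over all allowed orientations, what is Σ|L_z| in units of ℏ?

Σ|L_z| = 30 ℏ

The allowed m_l values are -5, -4, -3, -2, -1, 0, 1, 2, 3, 4, 5.
Σ|m_l| = l(l+1) = 30.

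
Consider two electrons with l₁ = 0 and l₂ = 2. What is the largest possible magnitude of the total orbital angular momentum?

|L_tot|_max = √6 ℏ ≈ 2.449ℏ

The total orbital quantum number L ranges from |l₁ − l₂| to l₁ + l₂ in integer steps.
So L can be 2.
The largest magnitude corresponds to L = 2: |L_tot| = ℏ√(2·3) = √6 ℏ.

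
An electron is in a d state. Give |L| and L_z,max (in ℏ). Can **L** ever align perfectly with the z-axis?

The letter d corresponds to l = 2.
|L| = √6 ℏ ≈ 2.4495ℏ, while L_z,max = lℏ = 2ℏ.
Since |L| > L_z,max, the vector can never point exactly along z; the closest it comes is θ_min = arccos(2/√6) ≈ 35.3°.

No: L_z,max = 2ℏ < |L| = √6 ℏ ≈ 2.449ℏ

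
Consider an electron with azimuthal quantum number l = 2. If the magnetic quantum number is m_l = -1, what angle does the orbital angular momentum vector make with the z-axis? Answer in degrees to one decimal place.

|L|² = l(l+1)ℏ² = 6ℏ², so |L| = √6 ℏ.
L_z = m_l ℏ = −1ℏ.
cos θ = L_z/|L| = -1/√6, so θ ≈ 114.1°.

θ ≈ 114.1°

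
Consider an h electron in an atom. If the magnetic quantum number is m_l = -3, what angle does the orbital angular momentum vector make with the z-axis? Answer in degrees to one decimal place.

An h state has l = 5.
|L| = ℏ√(l(l+1)) = √30 ℏ.
L_z = m_l ℏ = −3ℏ.
cos θ = L_z/|L| = -3/√30, so θ ≈ 123.2°.

θ ≈ 123.2°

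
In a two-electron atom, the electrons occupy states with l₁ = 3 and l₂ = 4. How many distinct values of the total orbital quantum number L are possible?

7

Angular momentum addition gives L = |l₁ − l₂|, …, l₁ + l₂.
Allowed values: L = 1, 2, 3, 4, 5, 6, 7.
That is 7 values.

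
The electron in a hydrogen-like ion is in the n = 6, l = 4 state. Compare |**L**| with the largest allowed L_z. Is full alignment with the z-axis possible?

No: L_z,max = 4ℏ < |L| = 2√5 ℏ ≈ 4.472ℏ

|L| = 2√5 ℏ ≈ 4.4721ℏ, while L_z,max = lℏ = 4ℏ.
Since |L| > L_z,max, the vector can never point exactly along z; the closest it comes is θ_min = arccos(4/√20) ≈ 26.6°.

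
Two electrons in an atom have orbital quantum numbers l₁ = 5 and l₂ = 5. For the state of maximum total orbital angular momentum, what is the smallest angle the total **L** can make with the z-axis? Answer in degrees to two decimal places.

θ_min ≈ 17.55°

L runs from |5 − 5| = 0 to 5 + 5 = 10.
So L can be 0, 1, 2, 3, 4, 5, 6, 7, 8, 9, 10.
The maximum is L = 10, with |L_tot| = ℏ√(10·11) = √110 ℏ.
The minimum angle with z is arccos(10/√110) ≈ 17.55°.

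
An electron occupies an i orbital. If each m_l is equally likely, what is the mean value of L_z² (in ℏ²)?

⟨L_z²⟩ = 14 ℏ²

The letter i corresponds to l = 6.
m_l runs from −6 to 6, i.e. {-6, -5, -4, -3, -2, -1, 0, 1, 2, 3, 4, 5, 6}.
⟨L_z²⟩ = ℏ²·l(l+1)/3 = 14ℏ².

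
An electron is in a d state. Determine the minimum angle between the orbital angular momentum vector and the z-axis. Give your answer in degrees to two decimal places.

A d state has l = 2.
|L| = √(l(l+1)) ℏ = √6 ℏ.
The smallest angle corresponds to the largest L_z, i.e. m_l = l = 2, giving L_z = 2ℏ.
cos θ_min = 2/√6, so θ_min ≈ 35.26°.

θ_min ≈ 35.26°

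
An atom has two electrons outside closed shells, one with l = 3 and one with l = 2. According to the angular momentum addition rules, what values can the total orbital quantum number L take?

L = 1, 2, 3, 4, 5

L runs from |3 − 2| = 1 to 3 + 2 = 5.
L ∈ {1, 2, 3, 4, 5}.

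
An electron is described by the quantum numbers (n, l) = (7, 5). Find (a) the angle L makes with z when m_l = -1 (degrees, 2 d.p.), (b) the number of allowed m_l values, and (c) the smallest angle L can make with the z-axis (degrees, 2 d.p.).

θ(m_l=-1) ≈ 100.52°; 11 values; θ_min ≈ 24.09°

For m_l = -1: cos θ = -1/√30, θ ≈ 100.52°.
There are 2l+1 = 11 values of m_l.
cos θ_min = 5/√30, so θ_min ≈ 24.09°.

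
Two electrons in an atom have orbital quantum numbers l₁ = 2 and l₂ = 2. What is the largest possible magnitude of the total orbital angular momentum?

By the triangle rule, |l₁ − l₂| ≤ L ≤ l₁ + l₂.
Allowed values: L = 0, 1, 2, 3, 4.
The largest magnitude corresponds to L = 4: |L_tot| = ℏ√(4·5) = 2√5 ℏ.

|L_tot|_max = 2√5 ℏ ≈ 4.472ℏ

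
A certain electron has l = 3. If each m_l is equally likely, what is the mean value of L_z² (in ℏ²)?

m_l runs from −3 to 3, i.e. {-3, -2, -1, 0, 1, 2, 3}.
Average of L_z² over 7 states: 28/7 ℏ² = 4 ℏ².

⟨L_z²⟩ = 4 ℏ²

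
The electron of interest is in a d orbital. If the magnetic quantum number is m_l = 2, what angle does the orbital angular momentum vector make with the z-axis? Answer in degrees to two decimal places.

θ ≈ 35.26°

For a d orbital, l = 2.
|L| = √(l(l+1)) ℏ = √6 ℏ.
L_z = m_l ℏ = 2ℏ.
cos θ = L_z/|L| = 2/√6, so θ ≈ 35.26°.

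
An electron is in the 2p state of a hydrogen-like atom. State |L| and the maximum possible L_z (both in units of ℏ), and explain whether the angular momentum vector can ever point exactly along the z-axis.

No: L_z,max = 1ℏ < |L| = √2 ℏ ≈ 1.414ℏ

For 2p, l = 1.
|L| = √2 ℏ ≈ 1.4142ℏ, while L_z,max = lℏ = 1ℏ.
Since |L| > L_z,max, the vector can never point exactly along z; the closest it comes is θ_min = arccos(1/√2) ≈ 45.0°.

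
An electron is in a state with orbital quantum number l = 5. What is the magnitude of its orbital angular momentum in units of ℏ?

|L| = ℏ√(l(l+1)) = ℏ√(5·6) = √30 ℏ

|L| = √30 ℏ ≈ 5.477ℏ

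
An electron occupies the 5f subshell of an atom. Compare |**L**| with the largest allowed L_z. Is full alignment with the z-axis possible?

5f means n = 5, l = 3.
|L| = 2√3 ℏ ≈ 3.4641ℏ, while L_z,max = lℏ = 3ℏ.
Since |L| > L_z,max, the vector can never point exactly along z; the closest it comes is θ_min = arccos(3/√12) ≈ 30.0°.

No: L_z,max = 3ℏ < |L| = 2√3 ℏ ≈ 3.464ℏ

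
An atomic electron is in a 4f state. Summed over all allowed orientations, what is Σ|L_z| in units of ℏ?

Σ|L_z| = 12 ℏ

For 4f, l = 3.
m_l ∈ {-3, -2, -1, 0, 1, 2, 3}.
Σ|m_l| = 2·3(3+1)/2 = 12.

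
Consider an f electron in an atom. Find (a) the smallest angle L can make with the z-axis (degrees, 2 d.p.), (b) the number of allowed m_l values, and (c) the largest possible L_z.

θ_min ≈ 30.00°; 7 values; L_z,max = 3ℏ

An f state has l = 3.
cos θ_min = 3/√12, so θ_min ≈ 30.00°.
There are 2l+1 = 7 values of m_l.
L_z,max = lℏ = 3ℏ.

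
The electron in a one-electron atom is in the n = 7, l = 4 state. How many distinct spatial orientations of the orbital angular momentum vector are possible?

9

The number of m_l values is 2l + 1 = 2·4 + 1 = 9.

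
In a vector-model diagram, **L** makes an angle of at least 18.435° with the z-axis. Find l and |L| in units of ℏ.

l = 9, |L| = 3√10 ℏ ≈ 9.487ℏ

cos θ_min = l/√(l(l+1)) = √(l/(l+1)), so l/(l+1) = cos²(18.435°) = 0.9000.
l = cos²θ/sin²θ ≈ 9.
Then |L| = ℏ√(9·10) = 3√10 ℏ.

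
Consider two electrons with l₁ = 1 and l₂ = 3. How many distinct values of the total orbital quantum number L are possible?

3

Angular momentum addition gives L = |l₁ − l₂|, …, l₁ + l₂.
Allowed values: L = 2, 3, 4.
That is 3 values.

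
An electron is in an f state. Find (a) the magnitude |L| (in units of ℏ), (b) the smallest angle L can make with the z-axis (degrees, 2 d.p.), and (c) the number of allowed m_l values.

For an f orbital, l = 3.
|L| = ℏ√(3·4) = 2√3 ℏ ≈ 3.464ℏ.
cos θ_min = 3/√12, so θ_min ≈ 30.00°.
There are 2l+1 = 7 values of m_l.

|L| = 2√3 ℏ ≈ 3.464ℏ; θ_min ≈ 30.00°; 7 values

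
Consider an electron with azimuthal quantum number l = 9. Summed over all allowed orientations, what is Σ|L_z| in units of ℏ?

The allowed m_l values are -9, -8, -7, -6, -5, -4, -3, -2, -1, 0, 1, 2, 3, 4, 5, 6, 7, 8, 9.
Σ|m_l| = 2·9(9+1)/2 = 90.

Σ|L_z| = 90 ℏ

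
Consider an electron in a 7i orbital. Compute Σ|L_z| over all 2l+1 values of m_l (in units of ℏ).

Σ|L_z| = 42 ℏ

7i means n = 7, l = 6.
m_l ∈ {-6, -5, -4, -3, -2, -1, 0, 1, 2, 3, 4, 5, 6}.
Σ|m_l| = 2·6(6+1)/2 = 42.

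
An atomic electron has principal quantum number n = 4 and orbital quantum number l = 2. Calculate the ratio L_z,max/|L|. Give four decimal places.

|L| = √6 ℏ ≈ 2.4495ℏ, while L_z,max = lℏ = 2ℏ.
L_z,max/|L| = 2/√6 = 0.8165.

L_z,max/|L| = 0.8165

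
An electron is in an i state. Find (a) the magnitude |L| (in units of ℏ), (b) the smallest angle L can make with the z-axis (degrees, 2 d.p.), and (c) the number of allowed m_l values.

|L| = √42 ℏ ≈ 6.481ℏ; θ_min ≈ 22.21°; 13 values

For an i orbital, l = 6.
|L| = ℏ√(6·7) = √42 ℏ ≈ 6.481ℏ.
cos θ_min = 6/√42, so θ_min ≈ 22.21°.
There are 2l+1 = 13 values of m_l.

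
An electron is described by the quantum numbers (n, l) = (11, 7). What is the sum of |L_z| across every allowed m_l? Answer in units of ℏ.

The allowed m_l values are -7, -6, -5, -4, -3, -2, -1, 0, 1, 2, 3, 4, 5, 6, 7.
Σ|m_l| = 2(1+2+…+7) = 56.

Σ|L_z| = 56 ℏ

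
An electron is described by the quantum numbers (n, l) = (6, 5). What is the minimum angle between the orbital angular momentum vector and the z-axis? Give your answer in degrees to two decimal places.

θ_min ≈ 24.09°

|L| = ℏ√(l(l+1)) = √30 ℏ.
The smallest angle corresponds to the largest L_z, i.e. m_l = l = 5, giving L_z = 5ℏ.
cos θ_min = 5/√30, so θ_min ≈ 24.09°.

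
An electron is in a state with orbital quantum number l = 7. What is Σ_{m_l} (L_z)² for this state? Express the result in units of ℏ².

Σ(L_z)² = 280 ℏ²

The allowed m_l values are -7, -6, -5, -4, -3, -2, -1, 0, 1, 2, 3, 4, 5, 6, 7.
Summing m² from −7 to 7: Σ m_l² = 280.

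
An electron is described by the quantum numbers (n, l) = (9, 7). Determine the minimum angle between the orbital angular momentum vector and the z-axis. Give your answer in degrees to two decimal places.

θ_min ≈ 20.70°

|L|² = l(l+1)ℏ² = 56ℏ², so |L| = 2√14 ℏ.
The smallest angle corresponds to the largest L_z, i.e. m_l = l = 7, giving L_z = 7ℏ.
cos θ_min = 7/√56, so θ_min ≈ 20.70°.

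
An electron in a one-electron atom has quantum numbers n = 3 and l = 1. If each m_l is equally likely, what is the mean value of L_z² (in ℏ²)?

m_l ∈ {-1, 0, 1}.
Average of L_z² over 3 states: 2/3 ℏ² = 0.6667 ℏ².

⟨L_z²⟩ = 0.6667 ℏ²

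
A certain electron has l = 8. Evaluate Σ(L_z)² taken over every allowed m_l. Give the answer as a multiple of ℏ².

m_l ∈ {-8, -7, -6, -5, -4, -3, -2, -1, 0, 1, 2, 3, 4, 5, 6, 7, 8}.
Summing m² from −8 to 8: Σ m_l² = 408.

Σ(L_z)² = 408 ℏ²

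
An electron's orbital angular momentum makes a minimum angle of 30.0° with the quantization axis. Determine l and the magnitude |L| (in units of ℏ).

cos²θ_min = l/(l+1) = 0.7500.
Solving: l = 3.
Then |L| = ℏ√(3·4) = 2√3 ℏ.

l = 3, |L| = 2√3 ℏ ≈ 3.464ℏ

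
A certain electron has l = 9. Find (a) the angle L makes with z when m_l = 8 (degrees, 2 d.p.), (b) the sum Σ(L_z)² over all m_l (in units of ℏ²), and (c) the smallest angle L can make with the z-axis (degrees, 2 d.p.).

θ(m_l=8) ≈ 32.51°; Σ(L_z)² = 570 ℏ²; θ_min ≈ 18.43°

For m_l = 8: cos θ = 8/√90, θ ≈ 32.51°.
Σ m_l² = 570, so Σ(L_z)² = 570 ℏ².
cos θ_min = 9/√90, so θ_min ≈ 18.43°.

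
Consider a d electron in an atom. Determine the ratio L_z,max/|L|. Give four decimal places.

A d state has l = 2.
|L| = √6 ℏ ≈ 2.4495ℏ, while L_z,max = lℏ = 2ℏ.
L_z,max/|L| = 2/√6 = 0.8165.

L_z,max/|L| = 0.8165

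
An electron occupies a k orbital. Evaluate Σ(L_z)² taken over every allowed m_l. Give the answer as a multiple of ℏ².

A k state has l = 7.
m_l ∈ {-7, -6, -5, -4, -3, -2, -1, 0, 1, 2, 3, 4, 5, 6, 7}.
Σ m_l² = 2·(1 + 4 + 9 + 16 + 25 + 36 + 49) = 280.

Σ(L_z)² = 280 ℏ²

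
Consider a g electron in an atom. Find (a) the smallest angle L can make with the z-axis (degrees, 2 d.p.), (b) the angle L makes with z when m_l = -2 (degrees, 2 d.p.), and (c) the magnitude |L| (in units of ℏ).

The letter g corresponds to l = 4.
cos θ_min = 4/√20, so θ_min ≈ 26.57°.
For m_l = -2: cos θ = -2/√20, θ ≈ 116.57°.
|L| = ℏ√(4·5) = 2√5 ℏ ≈ 4.472ℏ.

θ_min ≈ 26.57°; θ(m_l=-2) ≈ 116.57°; |L| = 2√5 ℏ ≈ 4.472ℏ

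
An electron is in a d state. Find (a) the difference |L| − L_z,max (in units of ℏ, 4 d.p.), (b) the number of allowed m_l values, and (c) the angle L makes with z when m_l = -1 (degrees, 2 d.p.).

|L|−L_z,max ≈ 0.4495ℏ; 5 values; θ(m_l=-1) ≈ 114.09°

A d state has l = 2.
|L| − L_z,max = (√6 − 2)ℏ ≈ 0.4495ℏ.
There are 2l+1 = 5 values of m_l.
For m_l = -1: cos θ = -1/√6, θ ≈ 114.09°.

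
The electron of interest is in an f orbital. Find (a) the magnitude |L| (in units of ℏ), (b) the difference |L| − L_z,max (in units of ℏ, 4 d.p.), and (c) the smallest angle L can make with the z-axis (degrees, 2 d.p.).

The letter f corresponds to l = 3.
|L| = ℏ√(3·4) = 2√3 ℏ ≈ 3.464ℏ.
|L| − L_z,max = (2√3 − 3)ℏ ≈ 0.4641ℏ.
cos θ_min = 3/√12, so θ_min ≈ 30.00°.

|L| = 2√3 ℏ ≈ 3.464ℏ; |L|−L_z,max ≈ 0.4641ℏ; θ_min ≈ 30.00°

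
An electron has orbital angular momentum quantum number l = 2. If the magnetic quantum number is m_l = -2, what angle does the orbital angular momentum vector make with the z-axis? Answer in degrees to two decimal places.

|L| = ℏ√(l(l+1)) = √6 ℏ.
L_z = m_l ℏ = −2ℏ.
cos θ = L_z/|L| = -2/√6, so θ ≈ 144.74°.

θ ≈ 144.74°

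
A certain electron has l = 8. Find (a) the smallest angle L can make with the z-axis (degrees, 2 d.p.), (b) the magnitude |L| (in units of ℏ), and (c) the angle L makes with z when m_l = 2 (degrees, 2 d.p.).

θ_min ≈ 19.47°; |L| = 6√2 ℏ ≈ 8.485ℏ; θ(m_l=2) ≈ 76.37°

cos θ_min = 8/√72, so θ_min ≈ 19.47°.
|L| = ℏ√(8·9) = 6√2 ℏ ≈ 8.485ℏ.
For m_l = 2: cos θ = 2/√72, θ ≈ 76.37°.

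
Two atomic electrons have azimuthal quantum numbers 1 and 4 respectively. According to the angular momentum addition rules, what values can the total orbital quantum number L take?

L = 3, 4, 5

By the triangle rule, |l₁ − l₂| ≤ L ≤ l₁ + l₂.
So L can be 3, 4, 5.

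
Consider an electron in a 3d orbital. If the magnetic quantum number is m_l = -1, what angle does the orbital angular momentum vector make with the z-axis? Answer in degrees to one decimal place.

θ ≈ 114.1°

For 3d, l = 2.
|L| = ℏ√(l(l+1)) = √6 ℏ.
L_z = m_l ℏ = −1ℏ.
cos θ = L_z/|L| = -1/√6, so θ ≈ 114.1°.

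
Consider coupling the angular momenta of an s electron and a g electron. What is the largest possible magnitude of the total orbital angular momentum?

|L_tot|_max = 2√5 ℏ ≈ 4.472ℏ

The total orbital quantum number L ranges from |l₁ − l₂| to l₁ + l₂ in integer steps.
So L can be 4.
The largest magnitude corresponds to L = 4: |L_tot| = ℏ√(4·5) = 2√5 ℏ.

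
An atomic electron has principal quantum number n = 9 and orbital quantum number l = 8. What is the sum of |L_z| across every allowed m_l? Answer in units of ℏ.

m_l ∈ {-8, -7, -6, -5, -4, -3, -2, -1, 0, 1, 2, 3, 4, 5, 6, 7, 8}.
Σ|m_l| = l(l+1) = 72.

Σ|L_z| = 72 ℏ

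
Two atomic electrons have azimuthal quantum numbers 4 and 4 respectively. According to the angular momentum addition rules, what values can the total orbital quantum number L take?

The total orbital quantum number L ranges from |l₁ − l₂| to l₁ + l₂ in integer steps.
L ∈ {0, 1, 2, 3, 4, 5, 6, 7, 8}.

L = 0, 1, 2, 3, 4, 5, 6, 7, 8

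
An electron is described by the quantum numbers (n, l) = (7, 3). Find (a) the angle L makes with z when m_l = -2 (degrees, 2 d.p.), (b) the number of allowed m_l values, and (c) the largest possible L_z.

θ(m_l=-2) ≈ 125.26°; 7 values; L_z,max = 3ℏ

For m_l = -2: cos θ = -2/√12, θ ≈ 125.26°.
There are 2l+1 = 7 values of m_l.
L_z,max = lℏ = 3ℏ.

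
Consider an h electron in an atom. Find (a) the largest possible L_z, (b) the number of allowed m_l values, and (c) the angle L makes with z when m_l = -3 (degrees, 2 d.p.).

L_z,max = 5ℏ; 11 values; θ(m_l=-3) ≈ 123.21°

The letter h corresponds to l = 5.
L_z,max = lℏ = 5ℏ.
There are 2l+1 = 11 values of m_l.
For m_l = -3: cos θ = -3/√30, θ ≈ 123.21°.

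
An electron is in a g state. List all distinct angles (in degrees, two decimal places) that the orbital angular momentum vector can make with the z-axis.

G corresponds to l = 4.
|L| = √(l(l+1)) ℏ = 2√5 ℏ.
cos θ = m_l/√20 for each m_l ∈ {-4, -3, -2, -1, 0, 1, 2, 3, 4}.

θ ∈ {26.57°, 47.87°, 63.43°, 77.08°, 90.00°, 102.92°, 116.57°, 132.13°, 153.43°}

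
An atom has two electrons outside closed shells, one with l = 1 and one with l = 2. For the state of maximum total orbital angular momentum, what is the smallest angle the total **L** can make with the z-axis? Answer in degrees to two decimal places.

θ_min ≈ 30.00°

The total orbital quantum number L ranges from |l₁ − l₂| to l₁ + l₂ in integer steps.
So L can be 1, 2, 3.
The maximum is L = 3, with |L_tot| = ℏ√(3·4) = 2√3 ℏ.
The minimum angle with z is arccos(3/√12) ≈ 30.00°.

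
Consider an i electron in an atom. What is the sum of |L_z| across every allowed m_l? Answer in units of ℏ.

Σ|L_z| = 42 ℏ

I corresponds to l = 6.
m_l runs from −6 to 6, i.e. {-6, -5, -4, -3, -2, -1, 0, 1, 2, 3, 4, 5, 6}.
Σ|m_l| = 2·6(6+1)/2 = 42.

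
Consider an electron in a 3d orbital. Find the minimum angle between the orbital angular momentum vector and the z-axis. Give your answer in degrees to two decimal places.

The 3d subshell has l = 2.
|L| = √(l(l+1)) ℏ = √6 ℏ.
The smallest angle corresponds to the largest L_z, i.e. m_l = l = 2, giving L_z = 2ℏ.
cos θ_min = 2/√6, so θ_min ≈ 35.26°.

θ_min ≈ 35.26°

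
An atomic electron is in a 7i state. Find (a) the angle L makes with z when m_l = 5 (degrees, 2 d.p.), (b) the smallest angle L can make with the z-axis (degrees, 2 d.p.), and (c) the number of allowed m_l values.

7i means n = 7, l = 6.
For m_l = 5: cos θ = 5/√42, θ ≈ 39.51°.
cos θ_min = 6/√42, so θ_min ≈ 22.21°.
There are 2l+1 = 13 values of m_l.

θ(m_l=5) ≈ 39.51°; θ_min ≈ 22.21°; 13 values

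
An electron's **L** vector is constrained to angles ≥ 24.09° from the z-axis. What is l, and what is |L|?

l = 5, |L| = √30 ℏ ≈ 5.477ℏ

cos²θ_min = l/(l+1) = 0.8334.
l = cos²θ/sin²θ ≈ 5.
Then |L| = ℏ√(5·6) = √30 ℏ.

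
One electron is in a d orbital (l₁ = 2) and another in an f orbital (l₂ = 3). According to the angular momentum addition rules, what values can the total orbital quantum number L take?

L = 1, 2, 3, 4, 5

The total orbital quantum number L ranges from |l₁ − l₂| to l₁ + l₂ in integer steps.
So L can be 1, 2, 3, 4, 5.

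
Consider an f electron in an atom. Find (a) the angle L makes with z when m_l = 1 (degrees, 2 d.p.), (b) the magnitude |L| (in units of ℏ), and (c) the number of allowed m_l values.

θ(m_l=1) ≈ 73.22°; |L| = 2√3 ℏ ≈ 3.464ℏ; 7 values

For an f orbital, l = 3.
For m_l = 1: cos θ = 1/√12, θ ≈ 73.22°.
|L| = ℏ√(3·4) = 2√3 ℏ ≈ 3.464ℏ.
There are 2l+1 = 7 values of m_l.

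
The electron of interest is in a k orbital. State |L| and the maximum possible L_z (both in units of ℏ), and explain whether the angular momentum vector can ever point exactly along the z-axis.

A k state has l = 7.
|L| = 2√14 ℏ ≈ 7.4833ℏ, while L_z,max = lℏ = 7ℏ.
Since |L| > L_z,max, the vector can never point exactly along z; the closest it comes is θ_min = arccos(7/√56) ≈ 20.7°.

No: L_z,max = 7ℏ < |L| = 2√14 ℏ ≈ 7.483ℏ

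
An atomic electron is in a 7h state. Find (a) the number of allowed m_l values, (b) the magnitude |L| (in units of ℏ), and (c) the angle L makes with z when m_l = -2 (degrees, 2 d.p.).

For 7h, l = 5.
There are 2l+1 = 11 values of m_l.
|L| = ℏ√(5·6) = √30 ℏ ≈ 5.477ℏ.
For m_l = -2: cos θ = -2/√30, θ ≈ 111.42°.

11 values; |L| = √30 ℏ ≈ 5.477ℏ; θ(m_l=-2) ≈ 111.42°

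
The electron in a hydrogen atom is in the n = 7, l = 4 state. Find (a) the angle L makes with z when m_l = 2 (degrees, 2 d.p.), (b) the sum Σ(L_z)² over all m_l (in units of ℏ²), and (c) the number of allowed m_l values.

For m_l = 2: cos θ = 2/√20, θ ≈ 63.43°.
Σ m_l² = 60, so Σ(L_z)² = 60 ℏ².
There are 2l+1 = 9 values of m_l.

θ(m_l=2) ≈ 63.43°; Σ(L_z)² = 60 ℏ²; 9 values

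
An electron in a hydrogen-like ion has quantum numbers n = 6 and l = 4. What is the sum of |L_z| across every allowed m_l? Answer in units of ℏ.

m_l ∈ {-4, -3, -2, -1, 0, 1, 2, 3, 4}.
Σ|m_l| = 2(1+2+…+4) = 20.

Σ|L_z| = 20 ℏ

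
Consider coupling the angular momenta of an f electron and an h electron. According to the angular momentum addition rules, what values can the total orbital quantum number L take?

Angular momentum addition gives L = |l₁ − l₂|, …, l₁ + l₂.
So L can be 2, 3, 4, 5, 6, 7, 8.

L = 2, 3, 4, 5, 6, 7, 8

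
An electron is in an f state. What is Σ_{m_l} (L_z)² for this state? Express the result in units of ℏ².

Σ(L_z)² = 28 ℏ²

For an f orbital, l = 3.
The allowed m_l values are -3, -2, -1, 0, 1, 2, 3.
Σ m_l² = l(l+1)(2l+1)/3 = 3·4·7/3 = 28.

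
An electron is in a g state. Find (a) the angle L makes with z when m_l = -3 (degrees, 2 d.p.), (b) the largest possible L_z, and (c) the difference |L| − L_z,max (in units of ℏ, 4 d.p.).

For a g orbital, l = 4.
For m_l = -3: cos θ = -3/√20, θ ≈ 132.13°.
L_z,max = lℏ = 4ℏ.
|L| − L_z,max = (2√5 − 4)ℏ ≈ 0.4721ℏ.

θ(m_l=-3) ≈ 132.13°; L_z,max = 4ℏ; |L|−L_z,max ≈ 0.4721ℏ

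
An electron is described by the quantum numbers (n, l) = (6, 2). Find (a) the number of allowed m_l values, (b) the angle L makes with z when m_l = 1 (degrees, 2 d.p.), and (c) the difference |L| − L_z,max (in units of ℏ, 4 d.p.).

5 values; θ(m_l=1) ≈ 65.91°; |L|−L_z,max ≈ 0.4495ℏ

There are 2l+1 = 5 values of m_l.
For m_l = 1: cos θ = 1/√6, θ ≈ 65.91°.
|L| − L_z,max = (√6 − 2)ℏ ≈ 0.4495ℏ.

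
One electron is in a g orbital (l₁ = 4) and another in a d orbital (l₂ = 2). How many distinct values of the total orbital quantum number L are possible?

5

The total orbital quantum number L ranges from |l₁ − l₂| to l₁ + l₂ in integer steps.
So L can be 2, 3, 4, 5, 6.
That is 5 values.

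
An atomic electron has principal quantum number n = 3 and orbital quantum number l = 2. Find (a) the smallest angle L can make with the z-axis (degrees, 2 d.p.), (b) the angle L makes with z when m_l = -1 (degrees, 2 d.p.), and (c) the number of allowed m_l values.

θ_min ≈ 35.26°; θ(m_l=-1) ≈ 114.09°; 5 values

cos θ_min = 2/√6, so θ_min ≈ 35.26°.
For m_l = -1: cos θ = -1/√6, θ ≈ 114.09°.
There are 2l+1 = 5 values of m_l.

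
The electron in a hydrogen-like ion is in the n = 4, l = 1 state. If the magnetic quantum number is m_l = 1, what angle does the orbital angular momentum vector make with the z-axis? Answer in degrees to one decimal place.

|L|² = l(l+1)ℏ² = 2ℏ², so |L| = √2 ℏ.
L_z = m_l ℏ = 1ℏ.
cos θ = L_z/|L| = 1/√2, so θ ≈ 45.0°.

θ ≈ 45.0°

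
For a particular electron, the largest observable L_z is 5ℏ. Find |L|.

The maximum L_z equals lℏ, giving l = 5.
Then |L| = ℏ√(5·6) = √30 ℏ.

|L| = √30 ℏ ≈ 5.477ℏ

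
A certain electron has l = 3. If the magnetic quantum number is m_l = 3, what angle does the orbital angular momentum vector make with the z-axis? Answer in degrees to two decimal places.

θ ≈ 30.00°

|L| = ℏ√(l(l+1)) = 2√3 ℏ.
L_z = m_l ℏ = 3ℏ.
cos θ = L_z/|L| = 3/√12, so θ ≈ 30.00°.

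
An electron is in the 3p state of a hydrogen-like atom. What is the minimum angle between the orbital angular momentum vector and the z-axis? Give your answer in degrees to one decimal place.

The 3p subshell has l = 1.
|L| = ℏ√(l(l+1)) = √2 ℏ.
The smallest angle corresponds to the largest L_z, i.e. m_l = l = 1, giving L_z = 1ℏ.
cos θ_min = 1/√2, so θ_min ≈ 45.0°.

θ_min ≈ 45.0°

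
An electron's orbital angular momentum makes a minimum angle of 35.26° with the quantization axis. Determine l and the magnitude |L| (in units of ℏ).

l = 2, |L| = √6 ℏ ≈ 2.449ℏ

cos²θ_min = l/(l+1) = 0.6667.
Thus l = 0.6667/(1 − 0.6667) ≈ 2.
Then |L| = ℏ√(2·3) = √6 ℏ.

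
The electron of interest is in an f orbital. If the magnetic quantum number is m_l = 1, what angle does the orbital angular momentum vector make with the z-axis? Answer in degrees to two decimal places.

θ ≈ 73.22°

An f state has l = 3.
|L| = √(l(l+1)) ℏ = 2√3 ℏ.
L_z = m_l ℏ = 1ℏ.
cos θ = L_z/|L| = 1/√12, so θ ≈ 73.22°.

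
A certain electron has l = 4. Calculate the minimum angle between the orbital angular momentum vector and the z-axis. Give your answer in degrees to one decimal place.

θ_min ≈ 26.6°

|L| = √(l(l+1)) ℏ = 2√5 ℏ.
The smallest angle corresponds to the largest L_z, i.e. m_l = l = 4, giving L_z = 4ℏ.
cos θ_min = 4/√20, so θ_min ≈ 26.6°.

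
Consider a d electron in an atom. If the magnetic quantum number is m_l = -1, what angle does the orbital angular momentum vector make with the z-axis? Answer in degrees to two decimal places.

For a d orbital, l = 2.
|L| = √(l(l+1)) ℏ = √6 ℏ.
L_z = m_l ℏ = −1ℏ.
cos θ = L_z/|L| = -1/√6, so θ ≈ 114.09°.

θ ≈ 114.09°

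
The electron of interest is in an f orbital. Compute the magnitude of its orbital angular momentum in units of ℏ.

|L| = 2√3 ℏ ≈ 3.464ℏ

An f state has l = 3.
|L| = ℏ√(l(l+1)) = ℏ√(3·4) = 2√3 ℏ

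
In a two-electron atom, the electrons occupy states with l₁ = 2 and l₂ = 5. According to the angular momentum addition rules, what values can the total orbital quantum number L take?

Angular momentum addition gives L = |l₁ − l₂|, …, l₁ + l₂.
So L can be 3, 4, 5, 6, 7.

L = 3, 4, 5, 6, 7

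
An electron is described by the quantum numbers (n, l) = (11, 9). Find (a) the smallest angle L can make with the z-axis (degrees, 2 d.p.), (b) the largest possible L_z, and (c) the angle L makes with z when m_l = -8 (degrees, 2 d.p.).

cos θ_min = 9/√90, so θ_min ≈ 18.43°.
L_z,max = lℏ = 9ℏ.
For m_l = -8: cos θ = -8/√90, θ ≈ 147.49°.

θ_min ≈ 18.43°; L_z,max = 9ℏ; θ(m_l=-8) ≈ 147.49°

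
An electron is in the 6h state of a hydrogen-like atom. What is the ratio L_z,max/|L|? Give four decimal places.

For 6h, l = 5.
|L| = √30 ℏ ≈ 5.4772ℏ, while L_z,max = lℏ = 5ℏ.
L_z,max/|L| = 5/√30 = 0.9129.

L_z,max/|L| = 0.9129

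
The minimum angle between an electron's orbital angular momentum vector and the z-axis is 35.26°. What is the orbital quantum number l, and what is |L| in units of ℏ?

At minimum angle, m_l = l, so cos θ = l/√(l(l+1)); cos²θ = l/(l+1) = 0.6667.
Solving: l = 2.
Then |L| = ℏ√(2·3) = √6 ℏ.

l = 2, |L| = √6 ℏ ≈ 2.449ℏ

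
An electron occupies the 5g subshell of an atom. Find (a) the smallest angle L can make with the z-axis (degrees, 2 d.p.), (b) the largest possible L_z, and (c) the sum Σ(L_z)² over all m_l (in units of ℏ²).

θ_min ≈ 26.57°; L_z,max = 4ℏ; Σ(L_z)² = 60 ℏ²

The 5g subshell has l = 4.
cos θ_min = 4/√20, so θ_min ≈ 26.57°.
L_z,max = lℏ = 4ℏ.
Σ m_l² = 60, so Σ(L_z)² = 60 ℏ².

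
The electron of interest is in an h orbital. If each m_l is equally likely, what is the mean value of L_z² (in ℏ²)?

⟨L_z²⟩ = 10 ℏ²

The letter h corresponds to l = 5.
m_l ∈ {-5, -4, -3, -2, -1, 0, 1, 2, 3, 4, 5}.
⟨L_z²⟩ = ℏ²·(Σ m_l²)/(2l+1) = ℏ²·110/11 = 10ℏ².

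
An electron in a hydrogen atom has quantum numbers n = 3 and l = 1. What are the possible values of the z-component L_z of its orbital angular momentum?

L_z ∈ {−ℏ, 0, ℏ}

L_z = m_l ℏ with m_l ranging from −l to +l in integer steps.
For l = 1: m_l ∈ {-1, 0, 1}.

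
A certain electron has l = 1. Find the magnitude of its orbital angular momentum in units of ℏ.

|L| = √2 ℏ ≈ 1.414ℏ

|L| = ℏ√(l(l+1)) = ℏ√(1·2) = √2 ℏ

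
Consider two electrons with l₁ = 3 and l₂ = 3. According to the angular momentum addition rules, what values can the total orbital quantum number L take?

L = 0, 1, 2, 3, 4, 5, 6

By the triangle rule, |l₁ − l₂| ≤ L ≤ l₁ + l₂.
L ∈ {0, 1, 2, 3, 4, 5, 6}.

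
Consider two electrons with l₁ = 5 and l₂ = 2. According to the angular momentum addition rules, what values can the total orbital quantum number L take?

L = 3, 4, 5, 6, 7

L runs from |5 − 2| = 3 to 5 + 2 = 7.
Allowed values: L = 3, 4, 5, 6, 7.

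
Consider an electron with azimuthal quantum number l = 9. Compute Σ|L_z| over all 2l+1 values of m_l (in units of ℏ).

Σ|L_z| = 90 ℏ

m_l runs from −9 to 9, i.e. {-9, -8, -7, -6, -5, -4, -3, -2, -1, 0, 1, 2, 3, 4, 5, 6, 7, 8, 9}.
Σ|m_l| = 2·9(9+1)/2 = 90.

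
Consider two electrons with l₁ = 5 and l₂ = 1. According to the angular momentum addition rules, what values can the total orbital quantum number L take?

L = 4, 5, 6

Angular momentum addition gives L = |l₁ − l₂|, …, l₁ + l₂.
So L can be 4, 5, 6.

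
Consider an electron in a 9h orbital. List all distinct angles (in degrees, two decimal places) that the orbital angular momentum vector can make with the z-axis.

θ ∈ {24.09°, 43.09°, 56.79°, 68.58°, 79.48°, 90.00°, 100.52°, 111.42°, 123.21°, 136.91°, 155.91°}

For 9h, l = 5.
|L| = √(l(l+1)) ℏ = √30 ℏ.
cos θ = m_l/√30 for each m_l ∈ {-5, -4, -3, -2, -1, 0, 1, 2, 3, 4, 5}.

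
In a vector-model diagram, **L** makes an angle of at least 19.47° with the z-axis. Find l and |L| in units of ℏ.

At minimum angle, m_l = l, so cos θ = l/√(l(l+1)); cos²θ = l/(l+1) = 0.8889.
l = cos²θ/sin²θ ≈ 8.
Then |L| = ℏ√(8·9) = 6√2 ℏ.

l = 8, |L| = 6√2 ℏ ≈ 8.485ℏ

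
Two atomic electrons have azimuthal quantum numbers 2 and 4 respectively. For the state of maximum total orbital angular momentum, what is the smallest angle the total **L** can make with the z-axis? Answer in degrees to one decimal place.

θ_min ≈ 22.2°

L runs from |2 − 4| = 2 to 2 + 4 = 6.
L ∈ {2, 3, 4, 5, 6}.
The maximum is L = 6, with |L_tot| = ℏ√(6·7) = √42 ℏ.
The minimum angle with z is arccos(6/√42) ≈ 22.2°.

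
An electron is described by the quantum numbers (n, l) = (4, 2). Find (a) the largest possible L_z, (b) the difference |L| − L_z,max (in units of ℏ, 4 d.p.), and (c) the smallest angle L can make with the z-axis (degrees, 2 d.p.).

L_z,max = 2ℏ; |L|−L_z,max ≈ 0.4495ℏ; θ_min ≈ 35.26°

L_z,max = lℏ = 2ℏ.
|L| − L_z,max = (√6 − 2)ℏ ≈ 0.4495ℏ.
cos θ_min = 2/√6, so θ_min ≈ 35.26°.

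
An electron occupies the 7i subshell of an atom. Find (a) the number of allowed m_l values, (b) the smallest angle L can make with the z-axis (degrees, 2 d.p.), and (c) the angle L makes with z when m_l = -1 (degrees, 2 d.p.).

13 values; θ_min ≈ 22.21°; θ(m_l=-1) ≈ 98.88°

For 7i, l = 6.
There are 2l+1 = 13 values of m_l.
cos θ_min = 6/√42, so θ_min ≈ 22.21°.
For m_l = -1: cos θ = -1/√42, θ ≈ 98.88°.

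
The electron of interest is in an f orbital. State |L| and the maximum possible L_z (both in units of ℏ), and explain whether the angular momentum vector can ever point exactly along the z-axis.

No: L_z,max = 3ℏ < |L| = 2√3 ℏ ≈ 3.464ℏ

The letter f corresponds to l = 3.
|L| = 2√3 ℏ ≈ 3.4641ℏ, while L_z,max = lℏ = 3ℏ.
Since |L| > L_z,max, the vector can never point exactly along z; the closest it comes is θ_min = arccos(3/√12) ≈ 30.0°.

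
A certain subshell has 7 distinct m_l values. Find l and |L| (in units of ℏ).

2l + 1 = 7 ⇒ l = 3.
|L| = ℏ√(l(l+1)) = ℏ√(3·4) = 2√3 ℏ.

l = 3, |L| = 2√3 ℏ ≈ 3.464ℏ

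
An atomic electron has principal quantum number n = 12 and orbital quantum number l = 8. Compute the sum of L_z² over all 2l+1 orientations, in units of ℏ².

The allowed m_l values are -8, -7, -6, -5, -4, -3, -2, -1, 0, 1, 2, 3, 4, 5, 6, 7, 8.
Σ m_l² = 2·(1 + 4 + 9 + 16 + 25 + 36 + 49 + 64) = 408.

Σ(L_z)² = 408 ℏ²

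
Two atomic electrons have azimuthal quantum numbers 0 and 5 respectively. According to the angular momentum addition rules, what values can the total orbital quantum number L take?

Angular momentum addition gives L = |l₁ − l₂|, …, l₁ + l₂.
Allowed values: L = 5.

L = 5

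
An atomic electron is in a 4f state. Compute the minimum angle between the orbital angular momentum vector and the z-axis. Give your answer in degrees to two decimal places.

4f means n = 4, l = 3.
|L|² = l(l+1)ℏ² = 12ℏ², so |L| = 2√3 ℏ.
The smallest angle corresponds to the largest L_z, i.e. m_l = l = 3, giving L_z = 3ℏ.
cos θ_min = 3/√12, so θ_min ≈ 30.00°.

θ_min ≈ 30.00°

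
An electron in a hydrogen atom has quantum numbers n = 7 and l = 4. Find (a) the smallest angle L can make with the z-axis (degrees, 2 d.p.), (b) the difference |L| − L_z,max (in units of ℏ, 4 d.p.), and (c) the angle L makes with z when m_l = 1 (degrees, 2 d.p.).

θ_min ≈ 26.57°; |L|−L_z,max ≈ 0.4721ℏ; θ(m_l=1) ≈ 77.08°

cos θ_min = 4/√20, so θ_min ≈ 26.57°.
|L| − L_z,max = (2√5 − 4)ℏ ≈ 0.4721ℏ.
For m_l = 1: cos θ = 1/√20, θ ≈ 77.08°.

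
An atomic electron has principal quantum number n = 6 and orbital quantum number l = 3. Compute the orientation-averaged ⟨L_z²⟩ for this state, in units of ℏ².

m_l ∈ {-3, -2, -1, 0, 1, 2, 3}.
Average of L_z² over 7 states: 28/7 ℏ² = 4 ℏ².

⟨L_z²⟩ = 4 ℏ²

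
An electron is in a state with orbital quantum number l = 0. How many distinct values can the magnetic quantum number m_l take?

1

The number of m_l values is 2l + 1 = 2·0 + 1 = 1.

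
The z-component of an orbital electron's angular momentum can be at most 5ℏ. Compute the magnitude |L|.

Since max m_l = l, l = 5.
Then |L| = ℏ√(5·6) = √30 ℏ.

|L| = √30 ℏ ≈ 5.477ℏ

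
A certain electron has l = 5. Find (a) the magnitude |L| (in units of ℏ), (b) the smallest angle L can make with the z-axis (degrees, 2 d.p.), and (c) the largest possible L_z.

|L| = ℏ√(5·6) = √30 ℏ ≈ 5.477ℏ.
cos θ_min = 5/√30, so θ_min ≈ 24.09°.
L_z,max = lℏ = 5ℏ.

|L| = √30 ℏ ≈ 5.477ℏ; θ_min ≈ 24.09°; L_z,max = 5ℏ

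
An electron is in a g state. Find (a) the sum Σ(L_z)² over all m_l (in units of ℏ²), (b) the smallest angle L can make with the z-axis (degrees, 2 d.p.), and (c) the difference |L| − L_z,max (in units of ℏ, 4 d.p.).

Σ(L_z)² = 60 ℏ²; θ_min ≈ 26.57°; |L|−L_z,max ≈ 0.4721ℏ

A g state has l = 4.
Σ m_l² = 60, so Σ(L_z)² = 60 ℏ².
cos θ_min = 4/√20, so θ_min ≈ 26.57°.
|L| − L_z,max = (2√5 − 4)ℏ ≈ 0.4721ℏ.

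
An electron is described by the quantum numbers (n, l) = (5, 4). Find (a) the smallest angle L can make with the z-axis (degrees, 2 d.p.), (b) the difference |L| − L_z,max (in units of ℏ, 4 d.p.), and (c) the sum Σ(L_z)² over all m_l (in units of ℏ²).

cos θ_min = 4/√20, so θ_min ≈ 26.57°.
|L| − L_z,max = (2√5 − 4)ℏ ≈ 0.4721ℏ.
Σ m_l² = 60, so Σ(L_z)² = 60 ℏ².

θ_min ≈ 26.57°; |L|−L_z,max ≈ 0.4721ℏ; Σ(L_z)² = 60 ℏ²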